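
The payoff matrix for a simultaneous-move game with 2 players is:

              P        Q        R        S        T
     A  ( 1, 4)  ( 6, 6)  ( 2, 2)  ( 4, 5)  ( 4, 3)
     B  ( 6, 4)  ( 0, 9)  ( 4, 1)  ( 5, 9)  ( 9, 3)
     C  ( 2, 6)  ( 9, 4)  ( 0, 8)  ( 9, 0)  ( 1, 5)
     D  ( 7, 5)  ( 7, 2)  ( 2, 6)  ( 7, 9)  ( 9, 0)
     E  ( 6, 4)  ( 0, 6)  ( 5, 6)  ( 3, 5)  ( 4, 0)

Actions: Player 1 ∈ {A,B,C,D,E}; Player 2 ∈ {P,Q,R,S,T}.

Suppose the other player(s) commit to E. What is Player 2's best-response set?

P2 best: {Q,R}

u_2(P vs E) = 4
u_2(Q vs E) = 6
u_2(R vs E) = 6
u_2(S vs E) = 5
u_2(T vs E) = 0
max payoff 6 at {Q,R}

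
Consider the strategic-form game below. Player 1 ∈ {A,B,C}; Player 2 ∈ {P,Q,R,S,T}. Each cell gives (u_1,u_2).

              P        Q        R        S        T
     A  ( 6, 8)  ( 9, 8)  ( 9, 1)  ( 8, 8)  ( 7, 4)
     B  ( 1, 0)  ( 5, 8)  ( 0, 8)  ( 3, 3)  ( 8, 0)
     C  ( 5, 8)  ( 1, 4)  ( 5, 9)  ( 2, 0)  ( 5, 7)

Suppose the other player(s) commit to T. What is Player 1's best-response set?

BR_1 = {B}

u_1(A vs T) = 7
u_1(B vs T) = 8
u_1(C vs T) = 5
max payoff 8 at {B}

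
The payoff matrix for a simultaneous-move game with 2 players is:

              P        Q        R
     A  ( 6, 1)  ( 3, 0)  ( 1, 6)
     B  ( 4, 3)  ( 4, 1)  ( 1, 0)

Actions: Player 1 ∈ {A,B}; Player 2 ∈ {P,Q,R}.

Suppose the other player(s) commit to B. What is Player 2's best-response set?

u_2(P vs B) = 3
u_2(Q vs B) = 1
u_2(R vs B) = 0
max payoff 3 at {P}

argmax u_2 = {P}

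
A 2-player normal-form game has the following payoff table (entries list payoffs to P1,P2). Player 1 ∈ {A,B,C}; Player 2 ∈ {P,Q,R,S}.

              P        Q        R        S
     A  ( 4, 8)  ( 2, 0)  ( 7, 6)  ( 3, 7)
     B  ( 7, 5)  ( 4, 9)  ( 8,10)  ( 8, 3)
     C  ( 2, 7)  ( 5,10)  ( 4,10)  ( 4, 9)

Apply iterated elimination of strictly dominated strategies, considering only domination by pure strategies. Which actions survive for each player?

Remaining: P1:{B,C} P2:{Q,R}

P1 drop A (B beats it: P:7>4 Q:4>2 R:8>7 S:8>3)
P2 drop P (Q beats it: B:9>5 C:10>7)
P2 drop S (Q beats it: B:9>3 C:10>9)
P1→{B,C} P2→{Q,R}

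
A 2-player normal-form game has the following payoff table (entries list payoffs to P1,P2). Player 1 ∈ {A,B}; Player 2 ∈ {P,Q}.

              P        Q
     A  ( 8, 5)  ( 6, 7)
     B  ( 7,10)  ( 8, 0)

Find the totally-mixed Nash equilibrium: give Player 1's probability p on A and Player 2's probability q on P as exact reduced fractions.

P1 indiff ⇒ q·8+(1-q)·6 = q·7+(1-q)·8 ⇒ q(1) = (1-q)(2) ⇒ q = 2/3
P2 indiff ⇒ p·5+(1-p)·10 = p·7+(1-p)·0 ⇒ p(-2) = (1-p)(-10) ⇒ p = 5/6

p=5/6, q=2/3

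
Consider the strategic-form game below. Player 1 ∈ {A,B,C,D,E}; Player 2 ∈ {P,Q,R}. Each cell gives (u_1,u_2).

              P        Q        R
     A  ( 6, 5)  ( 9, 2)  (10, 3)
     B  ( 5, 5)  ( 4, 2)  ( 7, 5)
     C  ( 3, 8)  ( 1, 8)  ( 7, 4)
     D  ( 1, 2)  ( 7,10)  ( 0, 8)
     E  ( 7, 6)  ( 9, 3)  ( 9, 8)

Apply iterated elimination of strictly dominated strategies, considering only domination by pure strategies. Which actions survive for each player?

Survivors P1:{A,E} P2:{P,R}

P1 drop B (A beats it: P:6>5 Q:9>4 R:10>7)
P1 drop C (A beats it: P:6>3 Q:9>1 R:10>7)
P1 drop D (A beats it: P:6>1 Q:9>7 R:10>0)
P2 drop Q (P beats it: A:5>2 E:6>3)
P1→{A,E} P2→{P,R}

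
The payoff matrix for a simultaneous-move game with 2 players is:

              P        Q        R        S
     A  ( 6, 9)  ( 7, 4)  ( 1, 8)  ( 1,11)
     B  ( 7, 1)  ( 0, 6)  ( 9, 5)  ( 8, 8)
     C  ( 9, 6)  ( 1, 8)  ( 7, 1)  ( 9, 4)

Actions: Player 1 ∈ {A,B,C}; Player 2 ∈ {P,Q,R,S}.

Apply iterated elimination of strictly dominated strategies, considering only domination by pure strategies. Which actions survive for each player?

Survivors P1:{A,C} P2:{P,Q,S}

P2 drop R (S beats it: A:11>8 B:8>5 C:4>1)
P1 drop B (C beats it: P:9>7 Q:1>0 S:9>8)
P1→{A,C} P2→{P,Q,S}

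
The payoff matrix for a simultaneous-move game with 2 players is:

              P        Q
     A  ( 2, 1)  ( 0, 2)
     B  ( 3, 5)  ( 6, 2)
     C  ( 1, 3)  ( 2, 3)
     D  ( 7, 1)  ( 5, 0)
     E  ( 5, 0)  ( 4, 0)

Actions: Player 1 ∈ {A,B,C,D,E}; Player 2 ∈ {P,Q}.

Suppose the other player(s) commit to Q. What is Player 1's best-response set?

u_1(A vs Q) = 0
u_1(B vs Q) = 6
u_1(C vs Q) = 2
u_1(D vs Q) = 5
u_1(E vs Q) = 4
max payoff 6 at {B}

BR_1 = {B}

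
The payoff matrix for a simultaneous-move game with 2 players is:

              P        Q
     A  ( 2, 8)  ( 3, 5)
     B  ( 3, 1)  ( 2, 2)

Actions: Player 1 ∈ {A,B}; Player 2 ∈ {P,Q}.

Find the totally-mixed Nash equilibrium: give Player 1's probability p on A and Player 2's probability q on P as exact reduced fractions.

(p,q) = (1/4, 1/2)

P1 indiff ⇒ q·2+(1-q)·3 = q·3+(1-q)·2 ⇒ q(-1) = (1-q)(-1) ⇒ q = 1/2
P2 indiff ⇒ p·8+(1-p)·1 = p·5+(1-p)·2 ⇒ p(3) = (1-p)(1) ⇒ p = 1/4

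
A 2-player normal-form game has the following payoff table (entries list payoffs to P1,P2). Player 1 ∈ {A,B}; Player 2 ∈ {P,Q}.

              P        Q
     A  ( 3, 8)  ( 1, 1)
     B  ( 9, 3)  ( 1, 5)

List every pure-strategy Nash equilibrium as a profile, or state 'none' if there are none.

Nash profiles: (B,Q)

(A,P): not NE [P1→B gives 9>3]
(A,Q): not NE [P2→P gives 8>1]
(B,P): not NE [P2→Q gives 5>3]
(B,Q): NE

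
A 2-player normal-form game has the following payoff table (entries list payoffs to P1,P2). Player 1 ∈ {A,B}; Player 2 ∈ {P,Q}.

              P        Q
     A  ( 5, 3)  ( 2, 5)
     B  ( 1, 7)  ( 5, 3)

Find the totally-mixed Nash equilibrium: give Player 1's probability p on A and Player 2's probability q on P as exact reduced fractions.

P1 mixes 2/3 on A; P2 mixes 3/7 on P

P1 indiff ⇒ q·5+(1-q)·2 = q·1+(1-q)·5 ⇒ q(4) = (1-q)(3) ⇒ q = 3/7
P2 indiff ⇒ p·3+(1-p)·7 = p·5+(1-p)·3 ⇒ p(-2) = (1-p)(-4) ⇒ p = 2/3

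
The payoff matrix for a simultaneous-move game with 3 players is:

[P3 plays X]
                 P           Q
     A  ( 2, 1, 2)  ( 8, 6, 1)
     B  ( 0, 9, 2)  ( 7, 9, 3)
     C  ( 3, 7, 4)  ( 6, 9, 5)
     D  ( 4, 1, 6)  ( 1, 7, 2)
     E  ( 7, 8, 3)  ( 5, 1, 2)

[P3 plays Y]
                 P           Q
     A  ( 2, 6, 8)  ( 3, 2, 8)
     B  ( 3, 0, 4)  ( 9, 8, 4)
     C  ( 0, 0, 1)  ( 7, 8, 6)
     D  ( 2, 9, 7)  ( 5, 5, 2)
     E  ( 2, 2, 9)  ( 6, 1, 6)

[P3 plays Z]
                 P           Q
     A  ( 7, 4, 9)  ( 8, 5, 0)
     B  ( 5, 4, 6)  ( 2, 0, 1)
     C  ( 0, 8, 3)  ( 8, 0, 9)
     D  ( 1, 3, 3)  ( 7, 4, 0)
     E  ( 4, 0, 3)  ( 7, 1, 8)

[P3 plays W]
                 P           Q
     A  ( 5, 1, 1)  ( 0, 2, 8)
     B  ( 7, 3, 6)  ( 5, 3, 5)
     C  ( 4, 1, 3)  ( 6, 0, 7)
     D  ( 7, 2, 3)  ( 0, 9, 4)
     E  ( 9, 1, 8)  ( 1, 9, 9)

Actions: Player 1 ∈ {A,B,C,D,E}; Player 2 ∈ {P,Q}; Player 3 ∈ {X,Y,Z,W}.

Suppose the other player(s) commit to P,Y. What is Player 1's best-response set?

u_1(A vs P,Y) = 2
u_1(B vs P,Y) = 3
u_1(C vs P,Y) = 0
u_1(D vs P,Y) = 2
u_1(E vs P,Y) = 2
max payoff 3 at {B}

BR_1 = {B}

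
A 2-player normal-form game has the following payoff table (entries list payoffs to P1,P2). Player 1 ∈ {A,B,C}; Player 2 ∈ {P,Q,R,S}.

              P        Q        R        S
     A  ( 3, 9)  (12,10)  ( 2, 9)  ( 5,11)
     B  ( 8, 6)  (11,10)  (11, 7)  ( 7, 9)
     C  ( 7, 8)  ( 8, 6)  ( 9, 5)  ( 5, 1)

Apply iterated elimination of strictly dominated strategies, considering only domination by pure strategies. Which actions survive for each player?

Survivors P1:{A,B} P2:{Q,S}

P1 drop C (B beats it: P:8>7 Q:11>8 R:11>9 S:7>5)
P2 drop P (Q beats it: A:10>9 B:10>6)
P2 drop R (Q beats it: A:10>9 B:10>7)
P1→{A,B} P2→{Q,S}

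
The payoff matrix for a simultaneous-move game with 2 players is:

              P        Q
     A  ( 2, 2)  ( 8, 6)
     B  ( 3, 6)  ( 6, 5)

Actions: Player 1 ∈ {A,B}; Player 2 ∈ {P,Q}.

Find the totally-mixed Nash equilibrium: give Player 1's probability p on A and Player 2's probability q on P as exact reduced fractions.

P1 indiff ⇒ q·2+(1-q)·8 = q·3+(1-q)·6 ⇒ q(-1) = (1-q)(-2) ⇒ q = 2/3
P2 indiff ⇒ p·2+(1-p)·6 = p·6+(1-p)·5 ⇒ p(-4) = (1-p)(-1) ⇒ p = 1/5

p=1/5, q=2/3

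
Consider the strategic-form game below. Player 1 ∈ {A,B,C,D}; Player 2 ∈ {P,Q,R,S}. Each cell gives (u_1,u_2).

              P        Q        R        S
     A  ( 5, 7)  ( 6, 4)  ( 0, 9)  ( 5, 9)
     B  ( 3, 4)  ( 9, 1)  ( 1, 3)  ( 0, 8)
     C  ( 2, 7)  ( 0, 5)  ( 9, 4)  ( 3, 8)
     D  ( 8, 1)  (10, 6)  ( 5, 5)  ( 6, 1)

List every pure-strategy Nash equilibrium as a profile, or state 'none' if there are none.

NE set: (D,Q)

(A,P): not NE [P1→D gives 8>5; P2→S gives 9>7]
(A,Q): not NE [P1→D gives 10>6; P2→S gives 9>4]
(A,R): not NE [P1→C gives 9>0]
(A,S): not NE [P1→D gives 6>5]
(B,P): not NE [P1→D gives 8>3; P2→S gives 8>4]
(B,Q): not NE [P1→D gives 10>9; P2→S gives 8>1]
(B,R): not NE [P1→C gives 9>1; P2→S gives 8>3]
(B,S): not NE [P1→D gives 6>0]
(C,P): not NE [P1→D gives 8>2; P2→S gives 8>7]
(C,Q): not NE [P1→D gives 10>0; P2→S gives 8>5]
(C,R): not NE [P2→S gives 8>4]
(C,S): not NE [P1→D gives 6>3]
(D,P): not NE [P2→Q gives 6>1]
(D,Q): NE
(D,R): not NE [P1→C gives 9>5; P2→Q gives 6>5]
(D,S): not NE [P2→Q gives 6>1]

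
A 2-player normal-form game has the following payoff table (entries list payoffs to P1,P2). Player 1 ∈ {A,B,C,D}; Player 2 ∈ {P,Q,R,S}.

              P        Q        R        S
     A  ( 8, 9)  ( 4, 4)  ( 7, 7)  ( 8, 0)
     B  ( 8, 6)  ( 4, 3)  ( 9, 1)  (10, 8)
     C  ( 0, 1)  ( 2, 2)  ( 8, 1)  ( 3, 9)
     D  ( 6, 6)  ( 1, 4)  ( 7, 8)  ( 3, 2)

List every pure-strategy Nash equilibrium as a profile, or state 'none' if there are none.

(A,P): NE
(A,Q): not NE [P2→P gives 9>4]
(A,R): not NE [P1→B gives 9>7; P2→P gives 9>7]
(A,S): not NE [P1→B gives 10>8; P2→P gives 9>0]
(B,P): not NE [P2→S gives 8>6]
(B,Q): not NE [P2→S gives 8>3]
(B,R): not NE [P2→S gives 8>1]
(B,S): NE
(C,P): not NE [P1→B gives 8>0; P2→S gives 9>1]
(C,Q): not NE [P1→B gives 4>2; P2→S gives 9>2]
(C,R): not NE [P1→B gives 9>8; P2→S gives 9>1]
(C,S): not NE [P1→B gives 10>3]
(D,P): not NE [P1→B gives 8>6; P2→R gives 8>6]
(D,Q): not NE [P1→B gives 4>1; P2→R gives 8>4]
(D,R): not NE [P1→B gives 9>7]
(D,S): not NE [P1→B gives 10>3; P2→R gives 8>2]

Nash profiles: (A,P), (B,S)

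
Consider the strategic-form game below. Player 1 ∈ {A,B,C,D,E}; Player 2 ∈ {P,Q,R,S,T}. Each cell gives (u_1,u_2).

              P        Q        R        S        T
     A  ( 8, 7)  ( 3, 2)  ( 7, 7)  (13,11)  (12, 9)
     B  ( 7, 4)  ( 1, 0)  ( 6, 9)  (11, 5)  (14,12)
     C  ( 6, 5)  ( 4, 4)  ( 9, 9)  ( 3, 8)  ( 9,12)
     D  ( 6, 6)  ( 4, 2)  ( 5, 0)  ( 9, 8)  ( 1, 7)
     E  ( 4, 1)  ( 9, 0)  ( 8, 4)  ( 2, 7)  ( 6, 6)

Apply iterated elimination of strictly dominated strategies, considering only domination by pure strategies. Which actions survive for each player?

P2 drop P (S beats it: A:11>7 B:5>4 C:8>5 D:8>6 E:7>1)
P2 drop Q (S beats it: A:11>2 B:5>0 C:8>4 D:8>2 E:7>0)
P1 drop D (A beats it: R:7>5 S:13>9 T:12>1)
P1 drop E (C beats it: R:9>8 S:3>2 T:9>6)
P2 drop R (T beats it: A:9>7 B:12>9 C:12>9)
P1 drop C (A beats it: S:13>3 T:12>9)
P1→{A,B} P2→{S,T}

Survivors P1:{A,B} P2:{S,T}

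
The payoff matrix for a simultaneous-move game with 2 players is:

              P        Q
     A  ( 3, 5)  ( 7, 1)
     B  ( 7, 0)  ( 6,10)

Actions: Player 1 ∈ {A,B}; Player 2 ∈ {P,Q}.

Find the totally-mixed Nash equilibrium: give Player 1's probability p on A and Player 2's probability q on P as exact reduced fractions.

P1 indiff ⇒ q·3+(1-q)·7 = q·7+(1-q)·6 ⇒ q(-4) = (1-q)(-1) ⇒ q = 1/5
P2 indiff ⇒ p·5+(1-p)·0 = p·1+(1-p)·10 ⇒ p(4) = (1-p)(10) ⇒ p = 5/7

p=5/7, q=1/5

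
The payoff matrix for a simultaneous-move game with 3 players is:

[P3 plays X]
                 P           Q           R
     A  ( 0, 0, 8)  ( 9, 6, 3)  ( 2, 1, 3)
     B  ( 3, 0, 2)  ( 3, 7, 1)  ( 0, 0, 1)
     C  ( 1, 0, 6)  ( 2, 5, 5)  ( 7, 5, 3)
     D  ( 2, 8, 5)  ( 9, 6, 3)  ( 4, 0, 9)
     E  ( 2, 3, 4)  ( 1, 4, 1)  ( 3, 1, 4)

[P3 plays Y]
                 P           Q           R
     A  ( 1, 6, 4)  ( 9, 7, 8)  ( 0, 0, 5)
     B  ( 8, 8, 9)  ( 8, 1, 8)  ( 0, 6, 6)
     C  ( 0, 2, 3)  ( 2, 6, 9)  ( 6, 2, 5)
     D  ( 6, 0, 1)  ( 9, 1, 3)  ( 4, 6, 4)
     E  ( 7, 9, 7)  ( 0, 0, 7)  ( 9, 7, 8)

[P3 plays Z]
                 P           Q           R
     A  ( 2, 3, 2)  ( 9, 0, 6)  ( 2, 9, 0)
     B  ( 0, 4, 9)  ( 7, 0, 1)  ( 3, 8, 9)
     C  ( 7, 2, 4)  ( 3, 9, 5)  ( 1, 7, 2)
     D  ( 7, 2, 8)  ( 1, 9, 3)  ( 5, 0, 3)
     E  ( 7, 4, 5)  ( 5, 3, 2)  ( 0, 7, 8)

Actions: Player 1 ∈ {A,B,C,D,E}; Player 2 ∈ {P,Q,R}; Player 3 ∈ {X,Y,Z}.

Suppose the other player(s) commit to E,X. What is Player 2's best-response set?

P2 best: {Q}

u_2(P vs E,X) = 3
u_2(Q vs E,X) = 4
u_2(R vs E,X) = 1
max payoff 4 at {Q}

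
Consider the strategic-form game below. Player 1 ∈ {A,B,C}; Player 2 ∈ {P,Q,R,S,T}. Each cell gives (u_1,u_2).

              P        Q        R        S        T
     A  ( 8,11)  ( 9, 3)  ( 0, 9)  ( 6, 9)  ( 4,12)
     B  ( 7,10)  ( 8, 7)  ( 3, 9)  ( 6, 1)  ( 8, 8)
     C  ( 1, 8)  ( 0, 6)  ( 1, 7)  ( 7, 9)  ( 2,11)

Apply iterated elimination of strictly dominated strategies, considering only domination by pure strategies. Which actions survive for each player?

Remaining: P1:{A,B} P2:{P,T}

P2 drop Q (P beats it: A:11>3 B:10>7 C:8>6)
P2 drop R (P beats it: A:11>9 B:10>9 C:8>7)
P2 drop S (T beats it: A:12>9 B:8>1 C:11>9)
P1 drop C (A beats it: P:8>1 T:4>2)
P1→{A,B} P2→{P,T}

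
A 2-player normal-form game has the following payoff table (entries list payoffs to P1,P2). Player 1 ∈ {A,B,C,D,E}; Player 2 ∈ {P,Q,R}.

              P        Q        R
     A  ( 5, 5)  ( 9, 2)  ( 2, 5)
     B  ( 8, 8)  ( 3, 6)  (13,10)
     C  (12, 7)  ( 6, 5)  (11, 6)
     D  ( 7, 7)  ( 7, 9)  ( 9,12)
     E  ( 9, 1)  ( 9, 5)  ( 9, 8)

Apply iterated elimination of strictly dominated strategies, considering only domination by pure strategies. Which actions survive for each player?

Survivors P1:{B,C} P2:{P,R}

P2 drop Q (R beats it: A:5>2 B:10>6 C:6>5 D:12>9 E:8>5)
P1 drop A (B beats it: P:8>5 R:13>2)
P1 drop D (B beats it: P:8>7 R:13>9)
P1 drop E (C beats it: P:12>9 R:11>9)
P1→{B,C} P2→{P,R}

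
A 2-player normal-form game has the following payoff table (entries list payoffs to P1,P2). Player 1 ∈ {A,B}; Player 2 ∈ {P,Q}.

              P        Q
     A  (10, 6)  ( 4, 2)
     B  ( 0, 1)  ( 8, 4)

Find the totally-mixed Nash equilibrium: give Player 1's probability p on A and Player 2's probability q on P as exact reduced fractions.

(p,q) = (3/7, 2/7)

P1 indiff ⇒ q·10+(1-q)·4 = q·0+(1-q)·8 ⇒ q(10) = (1-q)(4) ⇒ q = 2/7
P2 indiff ⇒ p·6+(1-p)·1 = p·2+(1-p)·4 ⇒ p(4) = (1-p)(3) ⇒ p = 3/7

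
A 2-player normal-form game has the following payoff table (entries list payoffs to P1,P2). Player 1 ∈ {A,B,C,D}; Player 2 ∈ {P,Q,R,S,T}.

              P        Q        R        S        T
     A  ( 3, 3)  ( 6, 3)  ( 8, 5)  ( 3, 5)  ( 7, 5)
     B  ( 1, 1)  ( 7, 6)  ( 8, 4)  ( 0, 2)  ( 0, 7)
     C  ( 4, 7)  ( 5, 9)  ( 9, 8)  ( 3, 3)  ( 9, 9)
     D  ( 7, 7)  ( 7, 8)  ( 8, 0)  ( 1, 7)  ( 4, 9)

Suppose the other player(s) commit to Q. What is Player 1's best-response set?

P1 best: {B,D}

u_1(A vs Q) = 6
u_1(B vs Q) = 7
u_1(C vs Q) = 5
u_1(D vs Q) = 7
max payoff 7 at {B,D}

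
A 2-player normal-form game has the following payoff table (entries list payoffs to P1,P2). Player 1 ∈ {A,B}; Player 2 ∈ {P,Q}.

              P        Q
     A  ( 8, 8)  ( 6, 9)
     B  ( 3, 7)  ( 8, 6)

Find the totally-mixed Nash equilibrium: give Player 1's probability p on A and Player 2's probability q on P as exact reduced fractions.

p=1/2, q=2/7

P1 indiff ⇒ q·8+(1-q)·6 = q·3+(1-q)·8 ⇒ q(5) = (1-q)(2) ⇒ q = 2/7
P2 indiff ⇒ p·8+(1-p)·7 = p·9+(1-p)·6 ⇒ p(-1) = (1-p)(-1) ⇒ p = 1/2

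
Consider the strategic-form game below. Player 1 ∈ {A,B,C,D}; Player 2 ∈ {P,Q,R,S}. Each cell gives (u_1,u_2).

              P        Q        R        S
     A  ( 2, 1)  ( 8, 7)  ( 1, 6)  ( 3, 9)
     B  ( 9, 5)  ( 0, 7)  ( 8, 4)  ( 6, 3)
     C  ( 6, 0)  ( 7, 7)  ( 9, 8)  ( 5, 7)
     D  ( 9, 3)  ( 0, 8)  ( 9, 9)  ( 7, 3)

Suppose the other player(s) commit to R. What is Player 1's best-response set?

argmax u_1 = {C,D}

u_1(A vs R) = 1
u_1(B vs R) = 8
u_1(C vs R) = 9
u_1(D vs R) = 9
max payoff 9 at {C,D}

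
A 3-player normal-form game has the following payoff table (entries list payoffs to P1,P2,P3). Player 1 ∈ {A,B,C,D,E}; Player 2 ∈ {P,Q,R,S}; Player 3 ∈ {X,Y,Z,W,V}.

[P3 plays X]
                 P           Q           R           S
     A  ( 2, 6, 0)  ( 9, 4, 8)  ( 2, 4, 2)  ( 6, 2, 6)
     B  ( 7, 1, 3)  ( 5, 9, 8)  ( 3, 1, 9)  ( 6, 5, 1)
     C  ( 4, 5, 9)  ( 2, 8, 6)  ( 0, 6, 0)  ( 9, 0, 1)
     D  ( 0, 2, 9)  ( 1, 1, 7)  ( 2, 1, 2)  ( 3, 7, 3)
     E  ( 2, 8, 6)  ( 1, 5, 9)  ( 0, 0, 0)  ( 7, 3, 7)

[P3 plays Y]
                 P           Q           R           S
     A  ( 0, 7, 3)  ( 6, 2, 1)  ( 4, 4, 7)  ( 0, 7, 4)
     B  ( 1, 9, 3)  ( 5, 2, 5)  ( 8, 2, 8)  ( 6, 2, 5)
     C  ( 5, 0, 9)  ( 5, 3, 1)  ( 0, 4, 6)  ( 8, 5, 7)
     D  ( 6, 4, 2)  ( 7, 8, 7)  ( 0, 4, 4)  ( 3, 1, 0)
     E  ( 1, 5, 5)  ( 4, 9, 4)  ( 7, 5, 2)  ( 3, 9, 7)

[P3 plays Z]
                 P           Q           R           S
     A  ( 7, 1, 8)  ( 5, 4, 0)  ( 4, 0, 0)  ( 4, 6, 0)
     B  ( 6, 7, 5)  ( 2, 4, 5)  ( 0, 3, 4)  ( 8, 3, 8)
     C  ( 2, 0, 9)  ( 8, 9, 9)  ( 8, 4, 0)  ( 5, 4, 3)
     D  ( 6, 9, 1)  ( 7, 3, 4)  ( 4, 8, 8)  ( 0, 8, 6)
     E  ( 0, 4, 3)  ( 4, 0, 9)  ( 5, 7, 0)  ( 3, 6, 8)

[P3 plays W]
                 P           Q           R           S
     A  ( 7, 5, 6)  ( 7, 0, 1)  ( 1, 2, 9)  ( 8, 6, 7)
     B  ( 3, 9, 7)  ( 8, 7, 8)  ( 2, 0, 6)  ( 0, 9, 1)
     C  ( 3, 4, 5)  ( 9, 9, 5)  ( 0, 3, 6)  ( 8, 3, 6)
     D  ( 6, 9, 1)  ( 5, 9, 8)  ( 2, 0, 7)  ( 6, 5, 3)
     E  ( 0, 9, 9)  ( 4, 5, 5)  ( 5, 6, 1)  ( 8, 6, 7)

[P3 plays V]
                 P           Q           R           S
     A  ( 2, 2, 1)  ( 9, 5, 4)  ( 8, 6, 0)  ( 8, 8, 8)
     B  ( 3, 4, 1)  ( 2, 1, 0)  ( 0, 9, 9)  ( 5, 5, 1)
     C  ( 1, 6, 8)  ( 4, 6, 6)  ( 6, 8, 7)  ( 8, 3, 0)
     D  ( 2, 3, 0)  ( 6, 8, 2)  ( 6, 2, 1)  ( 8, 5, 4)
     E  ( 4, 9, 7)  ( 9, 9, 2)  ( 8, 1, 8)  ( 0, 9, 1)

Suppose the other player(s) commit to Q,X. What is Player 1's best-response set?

BR_1 = {A}

u_1(A vs Q,X) = 9
u_1(B vs Q,X) = 5
u_1(C vs Q,X) = 2
u_1(D vs Q,X) = 1
u_1(E vs Q,X) = 1
max payoff 9 at {A}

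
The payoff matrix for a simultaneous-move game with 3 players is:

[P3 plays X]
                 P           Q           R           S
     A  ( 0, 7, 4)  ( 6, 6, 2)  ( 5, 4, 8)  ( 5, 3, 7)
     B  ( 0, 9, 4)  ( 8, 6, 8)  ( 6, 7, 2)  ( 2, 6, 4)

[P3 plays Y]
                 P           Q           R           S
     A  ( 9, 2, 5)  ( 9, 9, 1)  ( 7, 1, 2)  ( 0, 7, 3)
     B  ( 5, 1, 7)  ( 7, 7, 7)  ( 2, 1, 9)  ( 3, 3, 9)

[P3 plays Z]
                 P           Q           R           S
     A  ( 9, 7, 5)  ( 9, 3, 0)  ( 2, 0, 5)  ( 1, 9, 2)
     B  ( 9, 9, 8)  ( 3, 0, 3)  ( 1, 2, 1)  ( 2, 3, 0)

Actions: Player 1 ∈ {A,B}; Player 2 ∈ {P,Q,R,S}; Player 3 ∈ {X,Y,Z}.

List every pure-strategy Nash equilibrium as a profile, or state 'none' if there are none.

PSNE = {(B,P,Z)}

(A,P,X): not NE [P3→Z gives 5>4]
(A,P,Y): not NE [P2→Q gives 9>2]
(A,P,Z): not NE [P2→S gives 9>7]
(A,Q,X): not NE [P1→B gives 8>6; P2→P gives 7>6]
(A,Q,Y): not NE [P3→X gives 2>1]
(A,Q,Z): not NE [P2→S gives 9>3; P3→X gives 2>0]
(A,R,X): not NE [P1→B gives 6>5; P2→P gives 7>4]
(A,R,Y): not NE [P2→Q gives 9>1; P3→X gives 8>2]
(A,R,Z): not NE [P2→S gives 9>0; P3→X gives 8>5]
(A,S,X): not NE [P2→P gives 7>3]
(A,S,Y): not NE [P1→B gives 3>0; P2→Q gives 9>7; P3→X gives 7>3]
(A,S,Z): not NE [P1→B gives 2>1; P3→X gives 7>2]
(B,P,X): not NE [P3→Z gives 8>4]
(B,P,Y): not NE [P1→A gives 9>5; P2→Q gives 7>1; P3→Z gives 8>7]
(B,P,Z): NE
(B,Q,X): not NE [P2→P gives 9>6]
(B,Q,Y): not NE [P1→A gives 9>7; P3→X gives 8>7]
(B,Q,Z): not NE [P1→A gives 9>3; P2→P gives 9>0; P3→X gives 8>3]
(B,R,X): not NE [P2→P gives 9>7; P3→Y gives 9>2]
(B,R,Y): not NE [P1→A gives 7>2; P2→Q gives 7>1]
(B,R,Z): not NE [P1→A gives 2>1; P2→P gives 9>2; P3→Y gives 9>1]
(B,S,X): not NE [P1→A gives 5>2; P2→P gives 9>6; P3→Y gives 9>4]
(B,S,Y): not NE [P2→Q gives 7>3]
(B,S,Z): not NE [P2→P gives 9>3; P3→Y gives 9>0]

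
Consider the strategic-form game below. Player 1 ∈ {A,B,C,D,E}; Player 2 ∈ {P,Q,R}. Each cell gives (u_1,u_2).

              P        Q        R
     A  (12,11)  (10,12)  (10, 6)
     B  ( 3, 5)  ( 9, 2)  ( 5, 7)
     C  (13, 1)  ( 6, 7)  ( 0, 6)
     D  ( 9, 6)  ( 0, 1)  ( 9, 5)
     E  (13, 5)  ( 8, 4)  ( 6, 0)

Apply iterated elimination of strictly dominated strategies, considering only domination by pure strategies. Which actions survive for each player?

P1 drop B (A beats it: P:12>3 Q:10>9 R:10>5)
P1 drop D (A beats it: P:12>9 Q:10>0 R:10>9)
P2 drop R (Q beats it: A:12>6 C:7>6 E:4>0)
P1→{A,C,E} P2→{P,Q}

Survivors P1:{A,C,E} P2:{P,Q}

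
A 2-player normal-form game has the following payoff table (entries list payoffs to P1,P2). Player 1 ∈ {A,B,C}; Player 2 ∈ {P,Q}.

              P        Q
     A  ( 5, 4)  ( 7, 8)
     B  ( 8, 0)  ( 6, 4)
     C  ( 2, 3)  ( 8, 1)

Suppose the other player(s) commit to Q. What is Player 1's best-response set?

u_1(A vs Q) = 7
u_1(B vs Q) = 6
u_1(C vs Q) = 8
max payoff 8 at {C}

argmax u_1 = {C}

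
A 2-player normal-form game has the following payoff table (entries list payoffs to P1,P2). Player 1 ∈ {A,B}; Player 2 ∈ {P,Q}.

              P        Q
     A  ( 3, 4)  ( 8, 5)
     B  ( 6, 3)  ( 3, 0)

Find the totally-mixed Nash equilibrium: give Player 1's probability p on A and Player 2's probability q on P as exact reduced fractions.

(p,q) = (3/4, 5/8)

P1 indiff ⇒ q·3+(1-q)·8 = q·6+(1-q)·3 ⇒ q(-3) = (1-q)(-5) ⇒ q = 5/8
P2 indiff ⇒ p·4+(1-p)·3 = p·5+(1-p)·0 ⇒ p(-1) = (1-p)(-3) ⇒ p = 3/4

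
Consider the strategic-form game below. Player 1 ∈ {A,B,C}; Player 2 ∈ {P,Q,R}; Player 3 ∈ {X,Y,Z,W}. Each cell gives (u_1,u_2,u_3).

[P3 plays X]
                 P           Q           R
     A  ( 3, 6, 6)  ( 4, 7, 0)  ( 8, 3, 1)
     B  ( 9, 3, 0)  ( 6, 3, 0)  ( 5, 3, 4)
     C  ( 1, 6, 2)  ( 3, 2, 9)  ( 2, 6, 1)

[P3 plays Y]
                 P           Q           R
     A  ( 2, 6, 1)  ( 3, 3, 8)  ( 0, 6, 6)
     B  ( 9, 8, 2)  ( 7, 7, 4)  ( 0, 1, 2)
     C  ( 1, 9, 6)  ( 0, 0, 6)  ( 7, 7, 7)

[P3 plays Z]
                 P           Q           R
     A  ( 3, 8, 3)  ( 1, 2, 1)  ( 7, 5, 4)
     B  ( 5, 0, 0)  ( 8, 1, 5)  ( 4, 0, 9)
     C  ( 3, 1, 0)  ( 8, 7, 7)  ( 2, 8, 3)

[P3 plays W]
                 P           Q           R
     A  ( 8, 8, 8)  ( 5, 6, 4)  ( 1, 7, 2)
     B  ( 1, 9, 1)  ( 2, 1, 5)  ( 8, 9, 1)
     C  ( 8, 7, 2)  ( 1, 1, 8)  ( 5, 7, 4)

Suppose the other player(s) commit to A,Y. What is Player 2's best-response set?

u_2(P vs A,Y) = 6
u_2(Q vs A,Y) = 3
u_2(R vs A,Y) = 6
max payoff 6 at {P,R}

argmax u_2 = {P,R}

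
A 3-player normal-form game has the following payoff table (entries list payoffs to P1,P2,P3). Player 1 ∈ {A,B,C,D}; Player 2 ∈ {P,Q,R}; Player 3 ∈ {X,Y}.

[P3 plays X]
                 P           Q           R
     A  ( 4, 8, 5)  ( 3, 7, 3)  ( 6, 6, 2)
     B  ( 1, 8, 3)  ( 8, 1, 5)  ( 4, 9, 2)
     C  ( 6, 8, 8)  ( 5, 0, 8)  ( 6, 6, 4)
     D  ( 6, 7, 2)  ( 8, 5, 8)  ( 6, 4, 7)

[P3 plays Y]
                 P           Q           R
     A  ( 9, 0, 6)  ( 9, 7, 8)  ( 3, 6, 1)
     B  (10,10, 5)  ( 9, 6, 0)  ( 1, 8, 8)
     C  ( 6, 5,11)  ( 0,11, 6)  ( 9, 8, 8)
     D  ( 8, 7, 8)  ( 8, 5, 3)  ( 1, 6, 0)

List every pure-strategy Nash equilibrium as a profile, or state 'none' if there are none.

(A,P,X): not NE [P1→D gives 6>4; P3→Y gives 6>5]
(A,P,Y): not NE [P1→B gives 10>9; P2→Q gives 7>0]
(A,Q,X): not NE [P1→D gives 8>3; P2→P gives 8>7; P3→Y gives 8>3]
(A,Q,Y): NE
(A,R,X): not NE [P2→P gives 8>6]
(A,R,Y): not NE [P1→C gives 9>3; P2→Q gives 7>6; P3→X gives 2>1]
(B,P,X): not NE [P1→D gives 6>1; P2→R gives 9>8; P3→Y gives 5>3]
(B,P,Y): NE
(B,Q,X): not NE [P2→R gives 9>1]
(B,Q,Y): not NE [P2→P gives 10>6; P3→X gives 5>0]
(B,R,X): not NE [P1→D gives 6>4; P3→Y gives 8>2]
(B,R,Y): not NE [P1→C gives 9>1; P2→P gives 10>8]
(C,P,X): not NE [P3→Y gives 11>8]
(C,P,Y): not NE [P1→B gives 10>6; P2→Q gives 11>5]
(C,Q,X): not NE [P1→D gives 8>5; P2→P gives 8>0]
(C,Q,Y): not NE [P1→B gives 9>0; P3→X gives 8>6]
(C,R,X): not NE [P2→P gives 8>6; P3→Y gives 8>4]
(C,R,Y): not NE [P2→Q gives 11>8]
(D,P,X): not NE [P3→Y gives 8>2]
(D,P,Y): not NE [P1→B gives 10>8]
(D,Q,X): not NE [P2→P gives 7>5]
(D,Q,Y): not NE [P1→B gives 9>8; P2→P gives 7>5; P3→X gives 8>3]
(D,R,X): not NE [P2→P gives 7>4]
(D,R,Y): not NE [P1→C gives 9>1; P2→P gives 7>6; P3→X gives 7>0]

PSNE = {(A,Q,Y), (B,P,Y)}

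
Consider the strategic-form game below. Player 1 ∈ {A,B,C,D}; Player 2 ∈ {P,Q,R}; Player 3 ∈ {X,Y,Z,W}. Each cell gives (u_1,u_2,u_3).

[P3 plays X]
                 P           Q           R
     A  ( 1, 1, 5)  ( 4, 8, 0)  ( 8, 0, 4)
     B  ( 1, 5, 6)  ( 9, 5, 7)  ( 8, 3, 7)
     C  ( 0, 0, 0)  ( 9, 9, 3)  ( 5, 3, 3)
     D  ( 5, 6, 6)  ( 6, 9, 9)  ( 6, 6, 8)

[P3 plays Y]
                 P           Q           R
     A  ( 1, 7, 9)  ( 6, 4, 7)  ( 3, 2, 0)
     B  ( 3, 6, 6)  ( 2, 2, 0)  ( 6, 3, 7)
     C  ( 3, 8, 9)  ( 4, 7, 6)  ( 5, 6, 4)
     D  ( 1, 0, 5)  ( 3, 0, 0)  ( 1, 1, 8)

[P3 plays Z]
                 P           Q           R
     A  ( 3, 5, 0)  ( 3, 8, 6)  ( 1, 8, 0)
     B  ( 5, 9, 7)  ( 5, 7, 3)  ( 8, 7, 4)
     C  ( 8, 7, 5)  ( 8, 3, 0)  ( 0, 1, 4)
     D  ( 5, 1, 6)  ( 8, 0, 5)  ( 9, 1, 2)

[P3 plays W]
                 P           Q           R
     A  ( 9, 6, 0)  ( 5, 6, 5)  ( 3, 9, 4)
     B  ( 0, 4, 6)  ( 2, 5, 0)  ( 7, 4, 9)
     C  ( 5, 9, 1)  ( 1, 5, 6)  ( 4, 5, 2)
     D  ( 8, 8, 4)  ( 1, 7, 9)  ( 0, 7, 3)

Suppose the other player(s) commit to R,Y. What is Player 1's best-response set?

P1 best: {B}

u_1(A vs R,Y) = 3
u_1(B vs R,Y) = 6
u_1(C vs R,Y) = 5
u_1(D vs R,Y) = 1
max payoff 6 at {B}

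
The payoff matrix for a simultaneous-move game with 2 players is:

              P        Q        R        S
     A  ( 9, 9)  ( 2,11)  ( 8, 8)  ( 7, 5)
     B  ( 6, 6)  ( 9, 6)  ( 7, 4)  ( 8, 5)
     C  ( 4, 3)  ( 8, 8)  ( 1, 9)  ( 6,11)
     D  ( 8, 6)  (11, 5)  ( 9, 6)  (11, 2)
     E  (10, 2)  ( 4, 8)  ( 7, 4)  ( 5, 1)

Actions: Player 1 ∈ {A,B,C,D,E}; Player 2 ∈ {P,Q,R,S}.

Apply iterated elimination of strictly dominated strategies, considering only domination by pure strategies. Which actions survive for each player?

IESDS → P1:{A,D,E} P2:{P,Q,R}

P1 drop B (D beats it: P:8>6 Q:11>9 R:9>7 S:11>8)
P1 drop C (D beats it: P:8>4 Q:11>8 R:9>1 S:11>6)
P2 drop S (P beats it: A:9>5 D:6>2 E:2>1)
P1→{A,D,E} P2→{P,Q,R}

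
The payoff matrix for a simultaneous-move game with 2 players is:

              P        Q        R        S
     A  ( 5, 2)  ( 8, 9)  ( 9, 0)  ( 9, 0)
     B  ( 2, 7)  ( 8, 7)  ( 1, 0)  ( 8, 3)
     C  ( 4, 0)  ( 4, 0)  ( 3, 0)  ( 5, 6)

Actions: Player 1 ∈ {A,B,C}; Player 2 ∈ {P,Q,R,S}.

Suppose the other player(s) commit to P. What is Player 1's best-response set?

BR_1 = {A}

u_1(A vs P) = 5
u_1(B vs P) = 2
u_1(C vs P) = 4
max payoff 5 at {A}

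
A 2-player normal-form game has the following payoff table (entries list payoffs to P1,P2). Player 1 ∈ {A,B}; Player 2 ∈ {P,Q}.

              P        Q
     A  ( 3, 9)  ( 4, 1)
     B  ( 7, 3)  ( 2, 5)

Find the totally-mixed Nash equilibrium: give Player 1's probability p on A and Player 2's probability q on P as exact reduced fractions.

(p,q) = (1/5, 1/3)

P1 indiff ⇒ q·3+(1-q)·4 = q·7+(1-q)·2 ⇒ q(-4) = (1-q)(-2) ⇒ q = 1/3
P2 indiff ⇒ p·9+(1-p)·3 = p·1+(1-p)·5 ⇒ p(8) = (1-p)(2) ⇒ p = 1/5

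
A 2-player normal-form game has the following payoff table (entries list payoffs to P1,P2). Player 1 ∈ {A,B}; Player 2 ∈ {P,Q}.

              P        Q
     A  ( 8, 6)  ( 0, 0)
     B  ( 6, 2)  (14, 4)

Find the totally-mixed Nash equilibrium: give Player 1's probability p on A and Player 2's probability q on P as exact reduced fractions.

(p,q) = (1/4, 7/8)

P1 indiff ⇒ q·8+(1-q)·0 = q·6+(1-q)·14 ⇒ q(2) = (1-q)(14) ⇒ q = 7/8
P2 indiff ⇒ p·6+(1-p)·2 = p·0+(1-p)·4 ⇒ p(6) = (1-p)(2) ⇒ p = 1/4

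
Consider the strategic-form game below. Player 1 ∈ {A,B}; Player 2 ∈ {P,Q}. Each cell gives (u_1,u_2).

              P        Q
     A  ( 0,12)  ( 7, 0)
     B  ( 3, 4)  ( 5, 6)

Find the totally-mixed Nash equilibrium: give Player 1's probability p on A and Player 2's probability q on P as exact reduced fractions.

p=1/7, q=2/5

P1 indiff ⇒ q·0+(1-q)·7 = q·3+(1-q)·5 ⇒ q(-3) = (1-q)(-2) ⇒ q = 2/5
P2 indiff ⇒ p·12+(1-p)·4 = p·0+(1-p)·6 ⇒ p(12) = (1-p)(2) ⇒ p = 1/7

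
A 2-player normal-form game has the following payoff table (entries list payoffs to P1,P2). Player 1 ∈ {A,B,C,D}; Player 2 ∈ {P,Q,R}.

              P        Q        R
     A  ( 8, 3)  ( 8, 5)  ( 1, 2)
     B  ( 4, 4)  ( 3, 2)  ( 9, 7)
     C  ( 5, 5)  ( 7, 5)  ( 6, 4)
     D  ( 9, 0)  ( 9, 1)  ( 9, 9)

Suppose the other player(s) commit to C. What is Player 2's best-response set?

P2 best: {P,Q}

u_2(P vs C) = 5
u_2(Q vs C) = 5
u_2(R vs C) = 4
max payoff 5 at {P,Q}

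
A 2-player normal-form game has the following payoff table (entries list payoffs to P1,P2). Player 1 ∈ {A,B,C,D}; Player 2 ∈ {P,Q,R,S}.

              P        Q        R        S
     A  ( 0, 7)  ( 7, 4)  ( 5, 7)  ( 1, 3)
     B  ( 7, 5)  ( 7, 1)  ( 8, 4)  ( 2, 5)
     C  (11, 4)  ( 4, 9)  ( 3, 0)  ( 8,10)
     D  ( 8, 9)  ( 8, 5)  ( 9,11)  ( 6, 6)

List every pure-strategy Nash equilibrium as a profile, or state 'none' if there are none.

(A,P): not NE [P1→C gives 11>0]
(A,Q): not NE [P1→D gives 8>7; P2→R gives 7>4]
(A,R): not NE [P1→D gives 9>5]
(A,S): not NE [P1→C gives 8>1; P2→R gives 7>3]
(B,P): not NE [P1→C gives 11>7]
(B,Q): not NE [P1→D gives 8>7; P2→S gives 5>1]
(B,R): not NE [P1→D gives 9>8; P2→S gives 5>4]
(B,S): not NE [P1→C gives 8>2]
(C,P): not NE [P2→S gives 10>4]
(C,Q): not NE [P1→D gives 8>4; P2→S gives 10>9]
(C,R): not NE [P1→D gives 9>3; P2→S gives 10>0]
(C,S): NE
(D,P): not NE [P1→C gives 11>8; P2→R gives 11>9]
(D,Q): not NE [P2→R gives 11>5]
(D,R): NE
(D,S): not NE [P1→C gives 8>6; P2→R gives 11>6]

PSNE = {(C,S), (D,R)}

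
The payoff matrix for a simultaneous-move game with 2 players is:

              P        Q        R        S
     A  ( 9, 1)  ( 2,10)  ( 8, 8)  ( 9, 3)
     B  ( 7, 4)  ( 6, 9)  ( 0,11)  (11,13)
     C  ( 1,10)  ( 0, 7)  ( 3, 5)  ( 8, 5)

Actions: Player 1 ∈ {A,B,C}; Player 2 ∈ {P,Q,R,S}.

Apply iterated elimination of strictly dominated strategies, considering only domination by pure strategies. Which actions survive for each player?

P1 drop C (A beats it: P:9>1 Q:2>0 R:8>3 S:9>8)
P2 drop P (Q beats it: A:10>1 B:9>4)
P1→{A,B} P2→{Q,R,S}

Survivors P1:{A,B} P2:{Q,R,S}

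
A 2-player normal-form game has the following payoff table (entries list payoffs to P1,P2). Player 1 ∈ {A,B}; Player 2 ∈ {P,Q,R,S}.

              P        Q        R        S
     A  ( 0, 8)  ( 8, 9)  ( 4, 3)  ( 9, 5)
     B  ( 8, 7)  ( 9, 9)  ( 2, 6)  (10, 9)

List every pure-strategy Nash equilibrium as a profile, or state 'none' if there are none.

PSNE = {(B,Q), (B,S)}

(A,P): not NE [P1→B gives 8>0; P2→Q gives 9>8]
(A,Q): not NE [P1→B gives 9>8]
(A,R): not NE [P2→Q gives 9>3]
(A,S): not NE [P1→B gives 10>9; P2→Q gives 9>5]
(B,P): not NE [P2→S gives 9>7]
(B,Q): NE
(B,R): not NE [P1→A gives 4>2; P2→S gives 9>6]
(B,S): NE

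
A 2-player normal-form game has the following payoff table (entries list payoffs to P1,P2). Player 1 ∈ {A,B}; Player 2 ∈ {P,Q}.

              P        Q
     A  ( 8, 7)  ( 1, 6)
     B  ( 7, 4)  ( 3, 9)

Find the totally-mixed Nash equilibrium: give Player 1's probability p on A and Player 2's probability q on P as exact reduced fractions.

(p,q) = (5/6, 2/3)

P1 indiff ⇒ q·8+(1-q)·1 = q·7+(1-q)·3 ⇒ q(1) = (1-q)(2) ⇒ q = 2/3
P2 indiff ⇒ p·7+(1-p)·4 = p·6+(1-p)·9 ⇒ p(1) = (1-p)(5) ⇒ p = 5/6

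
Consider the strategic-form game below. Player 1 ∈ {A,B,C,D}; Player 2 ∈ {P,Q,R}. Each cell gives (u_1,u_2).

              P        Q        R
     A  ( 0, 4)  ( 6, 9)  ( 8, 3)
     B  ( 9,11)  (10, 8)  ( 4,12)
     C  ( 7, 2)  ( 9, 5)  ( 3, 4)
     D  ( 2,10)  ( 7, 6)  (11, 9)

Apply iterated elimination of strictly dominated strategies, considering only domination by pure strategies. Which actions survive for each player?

Remaining: P1:{B,D} P2:{P,R}

P1 drop A (D beats it: P:2>0 Q:7>6 R:11>8)
P1 drop C (B beats it: P:9>7 Q:10>9 R:4>3)
P2 drop Q (P beats it: B:11>8 D:10>6)
P1→{B,D} P2→{P,R}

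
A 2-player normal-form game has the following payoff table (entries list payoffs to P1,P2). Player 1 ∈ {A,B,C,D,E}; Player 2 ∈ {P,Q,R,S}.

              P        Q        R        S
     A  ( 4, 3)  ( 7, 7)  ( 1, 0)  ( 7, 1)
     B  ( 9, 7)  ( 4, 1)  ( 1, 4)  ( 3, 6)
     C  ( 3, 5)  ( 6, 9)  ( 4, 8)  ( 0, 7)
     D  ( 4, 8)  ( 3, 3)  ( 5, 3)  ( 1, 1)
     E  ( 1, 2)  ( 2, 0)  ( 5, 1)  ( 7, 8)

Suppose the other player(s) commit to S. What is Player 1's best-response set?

BR_1 = {A,E}

u_1(A vs S) = 7
u_1(B vs S) = 3
u_1(C vs S) = 0
u_1(D vs S) = 1
u_1(E vs S) = 7
max payoff 7 at {A,E}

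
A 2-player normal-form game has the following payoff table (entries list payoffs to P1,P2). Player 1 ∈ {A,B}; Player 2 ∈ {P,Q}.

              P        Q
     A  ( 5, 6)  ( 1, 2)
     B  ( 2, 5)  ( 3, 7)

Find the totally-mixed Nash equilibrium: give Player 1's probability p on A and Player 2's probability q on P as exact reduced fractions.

P1 mixes 1/3 on A; P2 mixes 2/5 on P

P1 indiff ⇒ q·5+(1-q)·1 = q·2+(1-q)·3 ⇒ q(3) = (1-q)(2) ⇒ q = 2/5
P2 indiff ⇒ p·6+(1-p)·5 = p·2+(1-p)·7 ⇒ p(4) = (1-p)(2) ⇒ p = 1/3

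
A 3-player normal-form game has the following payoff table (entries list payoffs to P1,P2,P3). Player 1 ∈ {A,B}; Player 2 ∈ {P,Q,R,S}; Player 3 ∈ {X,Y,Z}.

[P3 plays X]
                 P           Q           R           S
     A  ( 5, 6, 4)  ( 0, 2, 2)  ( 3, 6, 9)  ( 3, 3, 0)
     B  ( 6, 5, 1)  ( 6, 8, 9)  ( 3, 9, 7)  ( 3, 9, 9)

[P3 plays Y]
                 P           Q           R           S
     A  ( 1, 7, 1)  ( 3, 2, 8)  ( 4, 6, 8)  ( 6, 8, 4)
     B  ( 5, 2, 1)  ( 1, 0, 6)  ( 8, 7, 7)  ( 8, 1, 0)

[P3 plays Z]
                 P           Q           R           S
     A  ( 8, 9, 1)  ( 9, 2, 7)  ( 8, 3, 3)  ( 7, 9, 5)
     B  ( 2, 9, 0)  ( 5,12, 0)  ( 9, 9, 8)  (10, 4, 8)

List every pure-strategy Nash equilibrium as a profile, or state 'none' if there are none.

(A,P,X): not NE [P1→B gives 6>5]
(A,P,Y): not NE [P1→B gives 5>1; P2→S gives 8>7; P3→X gives 4>1]
(A,P,Z): not NE [P3→X gives 4>1]
(A,Q,X): not NE [P1→B gives 6>0; P2→R gives 6>2; P3→Y gives 8>2]
(A,Q,Y): not NE [P2→S gives 8>2]
(A,Q,Z): not NE [P2→S gives 9>2; P3→Y gives 8>7]
(A,R,X): NE
(A,R,Y): not NE [P1→B gives 8>4; P2→S gives 8>6; P3→X gives 9>8]
(A,R,Z): not NE [P1→B gives 9>8; P2→S gives 9>3; P3→X gives 9>3]
(A,S,X): not NE [P2→R gives 6>3; P3→Z gives 5>0]
(A,S,Y): not NE [P1→B gives 8>6; P3→Z gives 5>4]
(A,S,Z): not NE [P1→B gives 10>7]
(B,P,X): not NE [P2→S gives 9>5]
(B,P,Y): not NE [P2→R gives 7>2]
(B,P,Z): not NE [P1→A gives 8>2; P2→Q gives 12>9; P3→Y gives 1>0]
(B,Q,X): not NE [P2→S gives 9>8]
(B,Q,Y): not NE [P1→A gives 3>1; P2→R gives 7>0; P3→X gives 9>6]
(B,Q,Z): not NE [P1→A gives 9>5; P3→X gives 9>0]
(B,R,X): not NE [P3→Z gives 8>7]
(B,R,Y): not NE [P3→Z gives 8>7]
(B,R,Z): not NE [P2→Q gives 12>9]
(B,S,X): NE
(B,S,Y): not NE [P2→R gives 7>1; P3→X gives 9>0]
(B,S,Z): not NE [P2→Q gives 12>4; P3→X gives 9>8]

PSNE = {(A,R,X), (B,S,X)}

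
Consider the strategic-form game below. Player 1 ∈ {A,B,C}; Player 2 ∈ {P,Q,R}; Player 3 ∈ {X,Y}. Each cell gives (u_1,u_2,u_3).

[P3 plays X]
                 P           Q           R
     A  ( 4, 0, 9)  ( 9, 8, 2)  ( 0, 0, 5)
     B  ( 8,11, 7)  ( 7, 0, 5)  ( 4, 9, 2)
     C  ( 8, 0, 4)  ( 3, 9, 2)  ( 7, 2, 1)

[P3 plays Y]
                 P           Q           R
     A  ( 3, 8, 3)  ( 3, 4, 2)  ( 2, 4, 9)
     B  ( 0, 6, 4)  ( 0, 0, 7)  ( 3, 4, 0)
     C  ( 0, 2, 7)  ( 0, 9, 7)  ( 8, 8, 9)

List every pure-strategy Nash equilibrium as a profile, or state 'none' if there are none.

(A,P,X): not NE [P1→C gives 8>4; P2→Q gives 8>0]
(A,P,Y): not NE [P3→X gives 9>3]
(A,Q,X): NE
(A,Q,Y): not NE [P2→P gives 8>4]
(A,R,X): not NE [P1→C gives 7>0; P2→Q gives 8>0; P3→Y gives 9>5]
(A,R,Y): not NE [P1→C gives 8>2; P2→P gives 8>4]
(B,P,X): NE
(B,P,Y): not NE [P1→A gives 3>0; P3→X gives 7>4]
(B,Q,X): not NE [P1→A gives 9>7; P2→P gives 11>0; P3→Y gives 7>5]
(B,Q,Y): not NE [P1→A gives 3>0; P2→P gives 6>0]
(B,R,X): not NE [P1→C gives 7>4; P2→P gives 11>9]
(B,R,Y): not NE [P1→C gives 8>3; P2→P gives 6>4; P3→X gives 2>0]
(C,P,X): not NE [P2→Q gives 9>0; P3→Y gives 7>4]
(C,P,Y): not NE [P1→A gives 3>0; P2→Q gives 9>2]
(C,Q,X): not NE [P1→A gives 9>3; P3→Y gives 7>2]
(C,Q,Y): not NE [P1→A gives 3>0]
(C,R,X): not NE [P2→Q gives 9>2; P3→Y gives 9>1]
(C,R,Y): not NE [P2→Q gives 9>8]

PSNE = {(A,Q,X), (B,P,X)}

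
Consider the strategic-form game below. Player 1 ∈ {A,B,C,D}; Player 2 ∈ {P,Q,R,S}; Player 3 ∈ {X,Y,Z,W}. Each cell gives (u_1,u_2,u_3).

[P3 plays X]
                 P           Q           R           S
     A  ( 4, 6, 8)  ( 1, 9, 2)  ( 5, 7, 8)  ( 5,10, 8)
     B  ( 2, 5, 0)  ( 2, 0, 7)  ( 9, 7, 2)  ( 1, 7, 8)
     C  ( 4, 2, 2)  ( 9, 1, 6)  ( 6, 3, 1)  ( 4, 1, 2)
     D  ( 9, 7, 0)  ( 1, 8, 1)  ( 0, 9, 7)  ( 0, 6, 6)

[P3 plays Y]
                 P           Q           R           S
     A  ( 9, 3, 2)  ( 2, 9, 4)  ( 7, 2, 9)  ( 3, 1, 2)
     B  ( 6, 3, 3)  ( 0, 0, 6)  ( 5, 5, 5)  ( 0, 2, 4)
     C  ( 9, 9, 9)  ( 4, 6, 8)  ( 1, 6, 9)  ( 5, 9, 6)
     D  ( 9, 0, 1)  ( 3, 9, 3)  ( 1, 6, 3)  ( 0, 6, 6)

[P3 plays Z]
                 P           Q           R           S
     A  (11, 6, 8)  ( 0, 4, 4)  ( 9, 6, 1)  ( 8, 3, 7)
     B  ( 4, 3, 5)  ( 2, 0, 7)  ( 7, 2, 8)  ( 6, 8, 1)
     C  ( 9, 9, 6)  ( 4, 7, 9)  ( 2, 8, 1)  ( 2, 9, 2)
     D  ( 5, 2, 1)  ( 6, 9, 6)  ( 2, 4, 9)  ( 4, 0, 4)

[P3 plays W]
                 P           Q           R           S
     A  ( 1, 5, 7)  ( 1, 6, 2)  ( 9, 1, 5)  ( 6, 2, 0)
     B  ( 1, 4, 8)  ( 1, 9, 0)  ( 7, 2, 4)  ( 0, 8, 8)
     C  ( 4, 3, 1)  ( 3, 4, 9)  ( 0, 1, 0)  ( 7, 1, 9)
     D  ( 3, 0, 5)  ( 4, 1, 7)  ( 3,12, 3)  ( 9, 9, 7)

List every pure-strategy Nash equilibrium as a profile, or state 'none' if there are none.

Nash profiles: (A,P,Z), (A,S,X), (C,P,Y)

(A,P,X): not NE [P1→D gives 9>4; P2→S gives 10>6]
(A,P,Y): not NE [P2→Q gives 9>3; P3→Z gives 8>2]
(A,P,Z): NE
(A,P,W): not NE [P1→C gives 4>1; P2→Q gives 6>5; P3→Z gives 8>7]
(A,Q,X): not NE [P1→C gives 9>1; P2→S gives 10>9; P3→Z gives 4>2]
(A,Q,Y): not NE [P1→C gives 4>2]
(A,Q,Z): not NE [P1→D gives 6>0; P2→R gives 6>4]
(A,Q,W): not NE [P1→D gives 4>1; P3→Z gives 4>2]
(A,R,X): not NE [P1→B gives 9>5; P2→S gives 10>7; P3→Y gives 9>8]
(A,R,Y): not NE [P2→Q gives 9>2]
(A,R,Z): not NE [P3→Y gives 9>1]
(A,R,W): not NE [P2→Q gives 6>1; P3→Y gives 9>5]
(A,S,X): NE
(A,S,Y): not NE [P1→C gives 5>3; P2→Q gives 9>1; P3→X gives 8>2]
(A,S,Z): not NE [P2→R gives 6>3; P3→X gives 8>7]
(A,S,W): not NE [P1→D gives 9>6; P2→Q gives 6>2; P3→X gives 8>0]
(B,P,X): not NE [P1→D gives 9>2; P2→S gives 7>5; P3→W gives 8>0]
(B,P,Y): not NE [P1→D gives 9>6; P2→R gives 5>3; P3→W gives 8>3]
(B,P,Z): not NE [P1→A gives 11>4; P2→S gives 8>3; P3→W gives 8>5]
(B,P,W): not NE [P1→C gives 4>1; P2→Q gives 9>4]
(B,Q,X): not NE [P1→C gives 9>2; P2→S gives 7>0]
(B,Q,Y): not NE [P1→C gives 4>0; P2→R gives 5>0; P3→Z gives 7>6]
(B,Q,Z): not NE [P1→D gives 6>2; P2→S gives 8>0]
(B,Q,W): not NE [P1→D gives 4>1; P3→Z gives 7>0]
(B,R,X): not NE [P3→Z gives 8>2]
(B,R,Y): not NE [P1→A gives 7>5; P3→Z gives 8>5]
(B,R,Z): not NE [P1→A gives 9>7; P2→S gives 8>2]
(B,R,W): not NE [P1→A gives 9>7; P2→Q gives 9>2; P3→Z gives 8>4]
(B,S,X): not NE [P1→A gives 5>1]
(B,S,Y): not NE [P1→C gives 5>0; P2→R gives 5>2; P3→W gives 8>4]
(B,S,Z): not NE [P1→A gives 8>6; P3→W gives 8>1]
(B,S,W): not NE [P1→D gives 9>0; P2→Q gives 9>8]
(C,P,X): not NE [P1→D gives 9>4; P2→R gives 3>2; P3→Y gives 9>2]
(C,P,Y): NE
(C,P,Z): not NE [P1→A gives 11>9; P3→Y gives 9>6]
(C,P,W): not NE [P2→Q gives 4>3; P3→Y gives 9>1]
(C,Q,X): not NE [P2→R gives 3>1; P3→W gives 9>6]
(C,Q,Y): not NE [P2→S gives 9>6; P3→W gives 9>8]
(C,Q,Z): not NE [P1→D gives 6>4; P2→S gives 9>7]
(C,Q,W): not NE [P1→D gives 4>3]
(C,R,X): not NE [P1→B gives 9>6; P3→Y gives 9>1]
(C,R,Y): not NE [P1→A gives 7>1; P2→S gives 9>6]
(C,R,Z): not NE [P1→A gives 9>2; P2→S gives 9>8; P3→Y gives 9>1]
(C,R,W): not NE [P1→A gives 9>0; P2→Q gives 4>1; P3→Y gives 9>0]
(C,S,X): not NE [P1→A gives 5>4; P2→R gives 3>1; P3→W gives 9>2]
(C,S,Y): not NE [P3→W gives 9>6]
(C,S,Z): not NE [P1→A gives 8>2; P3→W gives 9>2]
(C,S,W): not NE [P1→D gives 9>7; P2→Q gives 4>1]
(D,P,X): not NE [P2→R gives 9>7; P3→W gives 5>0]
(D,P,Y): not NE [P2→Q gives 9>0; P3→W gives 5>1]
(D,P,Z): not NE [P1→A gives 11>5; P2→Q gives 9>2; P3→W gives 5>1]
(D,P,W): not NE [P1→C gives 4>3; P2→R gives 12>0]
(D,Q,X): not NE [P1→C gives 9>1; P2→R gives 9>8; P3→W gives 7>1]
(D,Q,Y): not NE [P1→C gives 4>3; P3→W gives 7>3]
(D,Q,Z): not NE [P3→W gives 7>6]
(D,Q,W): not NE [P2→R gives 12>1]
(D,R,X): not NE [P1→B gives 9>0; P3→Z gives 9>7]
(D,R,Y): not NE [P1→A gives 7>1; P2→Q gives 9>6; P3→Z gives 9>3]
(D,R,Z): not NE [P1→A gives 9>2; P2→Q gives 9>4]
(D,R,W): not NE [P1→A gives 9>3; P3→Z gives 9>3]
(D,S,X): not NE [P1→A gives 5>0; P2→R gives 9>6; P3→W gives 7>6]
(D,S,Y): not NE [P1→C gives 5>0; P2→Q gives 9>6; P3→W gives 7>6]
(D,S,Z): not NE [P1→A gives 8>4; P2→Q gives 9>0; P3→W gives 7>4]
(D,S,W): not NE [P2→R gives 12>9]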